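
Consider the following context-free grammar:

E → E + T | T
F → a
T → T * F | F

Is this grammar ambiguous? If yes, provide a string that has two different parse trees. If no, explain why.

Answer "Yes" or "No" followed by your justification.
This is the standard stratified expression grammar: '+' is introduced only by the left-recursive rule E → E + T and '*' only by the left-recursive rule T → T * F, with F → a. For any string, the last '+' must be the one produced at the root E (everything after it is a T containing no '+'), and likewise within each T the last '*' is produced at its root. This fixes the parse tree uniquely (left-associative, '*' binding tighter than '+'), so every string has exactly one parse tree.

Final answer: No - the grammar is unambiguous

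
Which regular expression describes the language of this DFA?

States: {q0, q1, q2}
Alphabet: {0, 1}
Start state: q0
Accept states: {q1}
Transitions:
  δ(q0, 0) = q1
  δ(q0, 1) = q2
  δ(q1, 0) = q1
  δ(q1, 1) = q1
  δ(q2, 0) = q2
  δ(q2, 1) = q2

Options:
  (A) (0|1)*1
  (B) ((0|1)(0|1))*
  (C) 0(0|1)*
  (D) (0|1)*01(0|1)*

Testing sample strings against the DFA:
  '10111' -> rejected
  '10001' -> rejected
  '101' -> rejected
  '01001' -> accepted
Checking each option for a counterexample:
  (A) (0|1)*1: '0' is accepted by the DFA but does not match the regex → eliminated
  (B) ((0|1)(0|1))*: ε is rejected by the DFA but matches the regex → eliminated
  (C) 0(0|1)*: agrees with the DFA on all strings of length ≤ 4
  (D) (0|1)*01(0|1)*: '0' is accepted by the DFA but does not match the regex → eliminated
Only (C) 0(0|1)* is consistent with the DFA.

Final answer: (C) 0(0|1)*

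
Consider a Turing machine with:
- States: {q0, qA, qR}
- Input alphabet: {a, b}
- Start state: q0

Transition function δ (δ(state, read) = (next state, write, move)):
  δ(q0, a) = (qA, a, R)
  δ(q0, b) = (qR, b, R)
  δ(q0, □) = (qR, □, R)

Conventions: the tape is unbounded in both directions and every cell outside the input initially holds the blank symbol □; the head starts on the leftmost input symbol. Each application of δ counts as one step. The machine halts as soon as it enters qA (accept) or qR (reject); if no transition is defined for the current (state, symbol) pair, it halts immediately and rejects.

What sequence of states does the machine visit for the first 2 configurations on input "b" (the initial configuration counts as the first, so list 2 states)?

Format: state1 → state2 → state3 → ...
Step 0: [q0]b (head at position 0)
Step 1: δ(q0, b) = (qR, b, R)  ⊢  b[qR]□ (head at position 1)
Reading off the states of these 2 configurations: q0 → qR

Final answer: q0 → qR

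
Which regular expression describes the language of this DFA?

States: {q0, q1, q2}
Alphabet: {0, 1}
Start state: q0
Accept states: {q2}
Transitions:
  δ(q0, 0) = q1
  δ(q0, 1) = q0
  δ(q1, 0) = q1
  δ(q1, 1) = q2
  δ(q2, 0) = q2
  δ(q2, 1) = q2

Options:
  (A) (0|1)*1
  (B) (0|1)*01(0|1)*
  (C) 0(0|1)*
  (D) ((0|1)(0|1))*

Testing sample strings against the DFA:
  '111' -> rejected
  '100' -> rejected
  '0110' -> accepted
  '00' -> rejected
Checking each option for a counterexample:
  (A) (0|1)*1: '1' is rejected by the DFA but matches the regex → eliminated
  (B) (0|1)*01(0|1)*: agrees with the DFA on all strings of length ≤ 4
  (C) 0(0|1)*: '0' is rejected by the DFA but matches the regex → eliminated
  (D) ((0|1)(0|1))*: ε is rejected by the DFA but matches the regex → eliminated
Only (B) (0|1)*01(0|1)* is consistent with the DFA.

Final answer: (B) (0|1)*01(0|1)*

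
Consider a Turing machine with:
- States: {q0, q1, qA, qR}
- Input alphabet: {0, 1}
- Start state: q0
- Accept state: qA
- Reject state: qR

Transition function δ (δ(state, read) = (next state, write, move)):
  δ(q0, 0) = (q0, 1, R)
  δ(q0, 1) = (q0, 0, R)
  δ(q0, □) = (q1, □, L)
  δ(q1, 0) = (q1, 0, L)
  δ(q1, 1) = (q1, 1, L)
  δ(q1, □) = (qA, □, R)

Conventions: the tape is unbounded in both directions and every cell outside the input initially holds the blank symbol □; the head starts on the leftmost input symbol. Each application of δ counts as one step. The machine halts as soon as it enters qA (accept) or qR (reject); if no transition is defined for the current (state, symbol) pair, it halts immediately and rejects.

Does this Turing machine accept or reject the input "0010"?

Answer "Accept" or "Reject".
Step 0: [q0]0010 (head at position 0)
Step 1: δ(q0, 0) = (q0, 1, R)  ⊢  1[q0]010 (head at position 1)
Step 2: δ(q0, 0) = (q0, 1, R)  ⊢  11[q0]10 (head at position 2)
Step 3: δ(q0, 1) = (q0, 0, R)  ⊢  110[q0]0 (head at position 3)
Step 4: δ(q0, 0) = (q0, 1, R)  ⊢  1101[q0]□ (head at position 4)
Step 5: δ(q0, □) = (q1, □, L)  ⊢  110[q1]1□ (head at position 3)
Step 6: δ(q1, 1) = (q1, 1, L)  ⊢  11[q1]01□ (head at position 2)
Step 7: δ(q1, 0) = (q1, 0, L)  ⊢  1[q1]101□ (head at position 1)
Step 8: δ(q1, 1) = (q1, 1, L)  ⊢  [q1]1101□ (head at position 0)
Step 9: δ(q1, 1) = (q1, 1, L)  ⊢  [q1]□1101□ (head at position -1)
Step 10: δ(q1, □) = (qA, □, R)  ⊢  □[qA]1101□ (head at position 0)
The machine is in qA, so it halts and accepts.

Final answer: Accept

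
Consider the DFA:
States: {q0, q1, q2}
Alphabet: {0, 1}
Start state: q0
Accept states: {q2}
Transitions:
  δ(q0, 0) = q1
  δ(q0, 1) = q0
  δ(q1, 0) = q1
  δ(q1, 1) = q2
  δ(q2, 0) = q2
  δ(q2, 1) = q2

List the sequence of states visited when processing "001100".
Starting at q0
Read '0': q0 -> q1
Read '0': q1 -> q1
Read '1': q1 -> q2
Read '1': q2 -> q2
Read '0': q2 -> q2
Read '0': q2 -> q2

Final answer: q0 -> q1 -> q1 -> q2 -> q2 -> q2 -> q2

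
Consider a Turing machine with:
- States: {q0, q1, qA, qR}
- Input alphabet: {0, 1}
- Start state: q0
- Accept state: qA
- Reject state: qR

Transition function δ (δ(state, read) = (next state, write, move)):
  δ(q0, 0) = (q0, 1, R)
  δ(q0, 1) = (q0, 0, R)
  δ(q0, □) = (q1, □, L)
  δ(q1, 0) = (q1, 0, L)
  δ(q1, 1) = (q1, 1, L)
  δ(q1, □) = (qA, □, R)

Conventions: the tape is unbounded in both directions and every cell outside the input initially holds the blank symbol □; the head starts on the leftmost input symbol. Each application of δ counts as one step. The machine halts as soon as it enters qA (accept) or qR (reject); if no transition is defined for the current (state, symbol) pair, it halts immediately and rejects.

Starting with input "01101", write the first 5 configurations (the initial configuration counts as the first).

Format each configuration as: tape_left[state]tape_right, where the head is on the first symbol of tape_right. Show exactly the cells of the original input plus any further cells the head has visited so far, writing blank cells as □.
Step 0: [q0]01101 (head at position 0)
Step 1: δ(q0, 0) = (q0, 1, R)  ⊢  1[q0]1101 (head at position 1)
Step 2: δ(q0, 1) = (q0, 0, R)  ⊢  10[q0]101 (head at position 2)
Step 3: δ(q0, 1) = (q0, 0, R)  ⊢  100[q0]01 (head at position 3)
Step 4: δ(q0, 0) = (q0, 1, R)  ⊢  1001[q0]1 (head at position 4)

Final answer: [q0]01101 ⊢ 1[q0]1101 ⊢ 10[q0]101 ⊢ 100[q0]01 ⊢ 1001[q0]1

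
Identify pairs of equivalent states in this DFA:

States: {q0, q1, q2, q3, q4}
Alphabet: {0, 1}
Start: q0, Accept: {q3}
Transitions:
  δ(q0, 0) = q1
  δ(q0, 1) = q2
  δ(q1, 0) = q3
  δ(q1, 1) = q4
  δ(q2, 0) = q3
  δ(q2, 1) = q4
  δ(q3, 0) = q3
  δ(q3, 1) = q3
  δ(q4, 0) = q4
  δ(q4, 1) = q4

Using the table-filling algorithm:
Round 0 – mark pairs where exactly one state is accepting: (q0,q3), (q1,q3), (q2,q3), (q3,q4)
Round 1 – newly marked: (q0,q1) [on 0: q1 vs q3, already marked]; (q0,q2) [on 0: q1 vs q3, already marked]; (q1,q4) [on 0: q3 vs q4, already marked]; (q2,q4) [on 0: q3 vs q4, already marked]
Round 2 – newly marked: (q0,q4) [on 0: q1 vs q4, already marked]
No further pairs can be marked.
(q1, q2) unmarked: δ(q1,0)=q3, δ(q2,0)=q3; δ(q1,1)=q4, δ(q2,1)=q4 → equivalent
Equivalent pairs: (q1, q2)

Final answer: Equivalent pairs: (q1, q2)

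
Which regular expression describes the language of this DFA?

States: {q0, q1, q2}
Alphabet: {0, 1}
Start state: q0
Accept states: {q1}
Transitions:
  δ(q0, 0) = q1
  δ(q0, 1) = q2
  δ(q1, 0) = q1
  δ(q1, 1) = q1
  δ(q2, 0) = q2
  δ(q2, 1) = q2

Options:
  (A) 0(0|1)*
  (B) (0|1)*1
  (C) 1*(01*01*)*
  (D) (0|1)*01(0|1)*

Testing sample strings against the DFA:
  '1000' -> rejected
  '10' -> rejected
  '00' -> accepted
  '0101' -> accepted
Checking each option for a counterexample:
  (A) 0(0|1)*: agrees with the DFA on all strings of length ≤ 4
  (B) (0|1)*1: '0' is accepted by the DFA but does not match the regex → eliminated
  (C) 1*(01*01*)*: ε is rejected by the DFA but matches the regex → eliminated
  (D) (0|1)*01(0|1)*: '0' is accepted by the DFA but does not match the regex → eliminated
Only (A) 0(0|1)* is consistent with the DFA.

Final answer: (A) 0(0|1)*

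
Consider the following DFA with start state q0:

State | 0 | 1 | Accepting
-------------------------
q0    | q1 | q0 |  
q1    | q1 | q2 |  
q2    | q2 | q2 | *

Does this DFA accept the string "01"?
Start in q0.
Read '0': q0 → q1
Read '1': q1 → q2
Final state q2 is accepting, so the string is accepted.

Final answer: Yes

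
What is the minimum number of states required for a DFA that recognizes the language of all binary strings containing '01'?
Language: binary strings containing '01'
Lower bound (Myhill–Nerode): the prefixes ε, 0, 01 are pairwise distinguishable:
  ε vs 01: suffix ε distinguishes them (ε is rejected, 01 is accepted)
  0 vs 01: suffix ε distinguishes them (0 is rejected, 01 is accepted)
  ε vs 0: suffix 1 distinguishes them (ε·1 = 1 is rejected, 0·1 = 01 is accepted)
So any DFA needs at least 3 states.
Upper bound: a DFA with 3 states exists (one state per class above: 'no progress', 'last symbol 0', and 'seen 01' (accepting sink)).
Minimum states: 3

Final answer: 3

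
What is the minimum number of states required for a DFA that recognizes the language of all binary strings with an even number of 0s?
Language: binary strings with an even number of 0s
Lower bound (Myhill–Nerode): the prefixes ε, 0 are pairwise distinguishable:
  ε vs 0: suffix ε distinguishes them (ε has zero 0s (accepted), 0 has one 0 (rejected))
So any DFA needs at least 2 states.
Upper bound: a DFA with 2 states exists (one state per class above).
Minimum states: 2

Final answer: 2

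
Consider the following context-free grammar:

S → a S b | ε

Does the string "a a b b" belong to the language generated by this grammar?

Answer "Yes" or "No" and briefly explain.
A derivation exists: S ⇒ a S b ⇒ a a S b b ⇒ a a b b (using S → a S b twice, then S → ε).

Final answer: Yes - a valid derivation exists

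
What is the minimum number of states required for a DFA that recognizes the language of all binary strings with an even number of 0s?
Language: binary strings with an even number of 0s
Lower bound (Myhill–Nerode): the prefixes ε, 0 are pairwise distinguishable:
  ε vs 0: suffix ε distinguishes them (ε has zero 0s (accepted), 0 has one 0 (rejected))
So any DFA needs at least 2 states.
Upper bound: a DFA with 2 states exists (one state per class above).
Minimum states: 2

Final answer: 2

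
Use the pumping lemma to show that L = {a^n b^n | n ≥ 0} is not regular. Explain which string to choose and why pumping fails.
Language: L = {a^n b^n | n ≥ 0} (equal numbers of a's followed by b's)
Step 1: Assume for contradiction that L is regular, with pumping length p.
Step 2: Choose s = a^p b^p. Then s ∈ L (it has p a's followed by p b's) and |s| ≥ p.
Step 3: Consider any decomposition s = xyz with |xy| ≤ p and |y| > 0. Since |xy| ≤ p and the first p symbols of s are all a's, y = a^k for some k with 1 ≤ k ≤ p.
Step 4: Pumping up (i = 2): xy²z = a^(p+k) b^p, which has more a's than b's, so xy²z ∉ L.
This contradicts the pumping lemma, so L is not regular.

Final answer: Choose s = a^p b^p. Since |xy| ≤ p, y = a^k with k ≥ 1. Then xy²z = a^(p+k) b^p ∉ L.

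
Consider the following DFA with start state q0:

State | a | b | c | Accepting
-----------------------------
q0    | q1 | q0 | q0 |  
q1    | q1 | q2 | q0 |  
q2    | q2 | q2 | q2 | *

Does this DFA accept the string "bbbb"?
Start in q0.
Read 'b': q0 → q0
Read 'b': q0 → q0
Read 'b': q0 → q0
Read 'b': q0 → q0
Final state q0 is not accepting, so the string is rejected.

Final answer: No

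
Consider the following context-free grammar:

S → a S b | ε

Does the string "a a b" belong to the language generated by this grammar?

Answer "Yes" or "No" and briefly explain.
Every derivation applies S → a S b some number n of times and then S → ε, producing a^n b^n with equally many a's and b's. The string a a b has two a's but only one b, so it cannot be derived.

Final answer: No - no valid derivation exists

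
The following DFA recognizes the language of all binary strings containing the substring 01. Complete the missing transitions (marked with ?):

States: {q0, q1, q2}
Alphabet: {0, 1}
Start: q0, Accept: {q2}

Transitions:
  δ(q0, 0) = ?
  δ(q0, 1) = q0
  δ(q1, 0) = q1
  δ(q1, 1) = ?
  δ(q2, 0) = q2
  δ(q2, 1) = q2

What each state remembers (consistent with the given transitions and accept states):
  q0: 01 not seen yet and the last symbol was not 0
  q1: 01 not seen yet and the last symbol was 0
  q2: the substring 01 has already been seen
Filling in the missing entries:
  δ(q0, 0): in q0 (01 not seen yet and the last symbol was not 0), after reading 0 we have: 01 not seen yet and the last symbol was 0 → q1
  δ(q1, 1): in q1 (01 not seen yet and the last symbol was 0), after reading 1 we have: the substring 01 has already been seen → q2

Final answer: δ(q0, 0) = q1; δ(q1, 1) = q2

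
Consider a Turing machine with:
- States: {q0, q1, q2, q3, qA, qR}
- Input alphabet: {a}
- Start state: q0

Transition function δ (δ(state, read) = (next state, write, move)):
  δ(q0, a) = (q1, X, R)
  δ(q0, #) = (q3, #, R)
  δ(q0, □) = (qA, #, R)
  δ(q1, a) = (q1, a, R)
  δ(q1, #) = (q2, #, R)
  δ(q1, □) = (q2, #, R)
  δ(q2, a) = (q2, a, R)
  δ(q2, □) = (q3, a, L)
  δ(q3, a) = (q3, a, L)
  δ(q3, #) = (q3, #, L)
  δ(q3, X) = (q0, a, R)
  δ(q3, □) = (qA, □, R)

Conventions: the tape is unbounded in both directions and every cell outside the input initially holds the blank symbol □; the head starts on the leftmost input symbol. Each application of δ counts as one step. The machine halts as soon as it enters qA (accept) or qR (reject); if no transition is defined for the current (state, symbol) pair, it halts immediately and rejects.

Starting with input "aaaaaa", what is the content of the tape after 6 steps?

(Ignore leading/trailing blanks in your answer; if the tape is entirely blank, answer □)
Step 0: [q0]aaaaaa (head at position 0)
Step 1: δ(q0, a) = (q1, X, R)  ⊢  X[q1]aaaaa (head at position 1)
Step 2: δ(q1, a) = (q1, a, R)  ⊢  Xa[q1]aaaa (head at position 2)
Step 3: δ(q1, a) = (q1, a, R)  ⊢  Xaa[q1]aaa (head at position 3)
Step 4: δ(q1, a) = (q1, a, R)  ⊢  Xaaa[q1]aa (head at position 4)
Step 5: δ(q1, a) = (q1, a, R)  ⊢  Xaaaa[q1]a (head at position 5)
Step 6: δ(q1, a) = (q1, a, R)  ⊢  Xaaaaa[q1]□ (head at position 6)
Tape after 6 steps (ignoring surrounding blanks): Xaaaaa

Final answer: Tape: Xaaaaa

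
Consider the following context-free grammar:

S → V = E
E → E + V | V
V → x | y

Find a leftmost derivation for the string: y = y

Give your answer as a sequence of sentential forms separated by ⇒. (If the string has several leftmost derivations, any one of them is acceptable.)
Start with S.
Step 1: the leftmost non-terminal is S; apply S → V = E:  V = E
Step 2: the leftmost non-terminal is V; apply V → y:  y = E
Step 3: the leftmost non-terminal is E; apply E → V:  y = V
Step 4: the leftmost non-terminal is V; apply V → y:  y = y

Final answer: S ⇒ V = E ⇒ y = E ⇒ y = V ⇒ y = y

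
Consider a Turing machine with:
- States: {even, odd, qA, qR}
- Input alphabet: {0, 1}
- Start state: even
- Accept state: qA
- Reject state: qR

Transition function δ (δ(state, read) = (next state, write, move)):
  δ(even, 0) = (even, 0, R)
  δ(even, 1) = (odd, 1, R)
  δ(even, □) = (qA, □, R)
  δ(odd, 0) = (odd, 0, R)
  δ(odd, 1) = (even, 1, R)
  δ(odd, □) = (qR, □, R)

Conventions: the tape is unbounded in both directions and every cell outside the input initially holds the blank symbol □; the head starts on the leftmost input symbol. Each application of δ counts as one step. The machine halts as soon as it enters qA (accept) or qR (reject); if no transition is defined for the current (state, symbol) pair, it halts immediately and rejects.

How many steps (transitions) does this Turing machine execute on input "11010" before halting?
Step 0: [even]11010 (head at position 0)
Step 1: δ(even, 1) = (odd, 1, R)  ⊢  1[odd]1010 (head at position 1)
Step 2: δ(odd, 1) = (even, 1, R)  ⊢  11[even]010 (head at position 2)
Step 3: δ(even, 0) = (even, 0, R)  ⊢  110[even]10 (head at position 3)
Step 4: δ(even, 1) = (odd, 1, R)  ⊢  1101[odd]0 (head at position 4)
Step 5: δ(odd, 0) = (odd, 0, R)  ⊢  11010[odd]□ (head at position 5)
Step 6: δ(odd, □) = (qR, □, R)  ⊢  11010□[qR]□ (head at position 6)
The machine is in qR, so it halts and rejects.
Number of transitions executed: 6.

Final answer: 6 steps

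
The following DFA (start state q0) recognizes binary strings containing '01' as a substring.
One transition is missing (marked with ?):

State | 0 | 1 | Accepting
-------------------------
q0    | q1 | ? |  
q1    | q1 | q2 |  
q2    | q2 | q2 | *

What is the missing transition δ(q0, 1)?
q0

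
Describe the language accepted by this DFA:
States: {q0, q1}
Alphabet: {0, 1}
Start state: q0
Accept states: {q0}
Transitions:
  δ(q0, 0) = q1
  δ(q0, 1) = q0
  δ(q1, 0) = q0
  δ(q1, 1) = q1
Analyzing the DFA structure:
Start state: q0
Accept states: {q0}
Interpreting what each state remembers (checking against the transitions):
  q0: an even number of 0s has been read so far
  q1: an odd number of 0s has been read so far
  δ(q0, 0): in q0 (an even number of 0s has been read so far), after reading 0 we have: an odd number of 0s has been read so far → q1
  δ(q0, 1): in q0 (an even number of 0s has been read so far), after reading 1 we have: an even number of 0s has been read so far → q0
  δ(q1, 0): in q1 (an odd number of 0s has been read so far), after reading 0 we have: an even number of 0s has been read so far → q0
  δ(q1, 1): in q1 (an odd number of 0s has been read so far), after reading 1 we have: an odd number of 0s has been read so far → q1
A string is accepted iff it ends in {q0}, i.e. an even number of 0s has been read so far.
Language: All binary strings with an even number of 0s

Final answer: All binary strings with an even number of 0s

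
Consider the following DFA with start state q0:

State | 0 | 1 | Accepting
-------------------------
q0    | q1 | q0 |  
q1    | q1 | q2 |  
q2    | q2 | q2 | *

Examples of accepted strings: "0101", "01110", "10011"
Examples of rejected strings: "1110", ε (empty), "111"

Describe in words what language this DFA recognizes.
binary strings containing '01' as a substring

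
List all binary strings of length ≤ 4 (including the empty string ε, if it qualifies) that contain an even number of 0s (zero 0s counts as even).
Checking every binary string of length 0 to 4:
  Length 0: accepted: ε | rejected: (none)
  Length 1: accepted: 1 | rejected: 0
  Length 2: accepted: 00, 11 | rejected: 01, 10
  Length 3: accepted: 001, 010, 100, 111 | rejected: 000, 011, 101, 110
  Length 4: accepted: 0000, 0011, 0101, 0110, 1001, 1010, 1100, 1111 | rejected: 0001, 0010, 0100, 0111, 1000, 1011, 1101, 1110
Total: 16 string(s).

Final answer: ε, 1, 00, 11, 001, 010, 100, 111, 0000, 0011, 0101, 0110, 1001, 1010, 1100, 1111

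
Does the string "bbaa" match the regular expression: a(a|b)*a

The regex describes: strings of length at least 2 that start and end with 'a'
No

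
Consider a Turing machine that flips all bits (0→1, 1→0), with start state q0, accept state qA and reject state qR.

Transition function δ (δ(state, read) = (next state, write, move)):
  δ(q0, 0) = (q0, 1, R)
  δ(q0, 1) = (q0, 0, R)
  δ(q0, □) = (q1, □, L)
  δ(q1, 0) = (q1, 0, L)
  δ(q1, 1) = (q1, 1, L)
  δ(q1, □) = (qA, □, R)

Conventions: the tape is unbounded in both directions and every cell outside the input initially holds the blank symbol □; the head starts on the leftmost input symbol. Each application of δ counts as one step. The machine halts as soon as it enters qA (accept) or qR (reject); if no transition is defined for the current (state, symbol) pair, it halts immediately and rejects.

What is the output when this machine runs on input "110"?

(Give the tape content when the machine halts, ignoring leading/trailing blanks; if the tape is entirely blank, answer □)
Step 0: [q0]110 (head at position 0)
Step 1: δ(q0, 1) = (q0, 0, R)  ⊢  0[q0]10 (head at position 1)
Step 2: δ(q0, 1) = (q0, 0, R)  ⊢  00[q0]0 (head at position 2)
Step 3: δ(q0, 0) = (q0, 1, R)  ⊢  001[q0]□ (head at position 3)
Step 4: δ(q0, □) = (q1, □, L)  ⊢  00[q1]1□ (head at position 2)
Step 5: δ(q1, 1) = (q1, 1, L)  ⊢  0[q1]01□ (head at position 1)
Step 6: δ(q1, 0) = (q1, 0, L)  ⊢  [q1]001□ (head at position 0)
Step 7: δ(q1, 0) = (q1, 0, L)  ⊢  [q1]□001□ (head at position -1)
Step 8: δ(q1, □) = (qA, □, R)  ⊢  □[qA]001□ (head at position 0)
The machine is in qA, so it halts and accepts.
Tape content when halted (ignoring surrounding blanks): 001

Final answer: Output: 001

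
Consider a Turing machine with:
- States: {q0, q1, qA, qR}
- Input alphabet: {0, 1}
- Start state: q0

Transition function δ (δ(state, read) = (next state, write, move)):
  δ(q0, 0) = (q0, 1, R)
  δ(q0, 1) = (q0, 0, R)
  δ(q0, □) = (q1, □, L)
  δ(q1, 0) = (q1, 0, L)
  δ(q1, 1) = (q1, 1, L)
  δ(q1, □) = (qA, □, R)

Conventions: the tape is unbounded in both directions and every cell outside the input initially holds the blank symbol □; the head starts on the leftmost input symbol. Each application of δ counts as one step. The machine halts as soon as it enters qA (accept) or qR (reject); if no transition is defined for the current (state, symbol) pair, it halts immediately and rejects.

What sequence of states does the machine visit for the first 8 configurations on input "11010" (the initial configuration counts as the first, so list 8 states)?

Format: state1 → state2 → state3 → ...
Step 0: [q0]11010 (head at position 0)
Step 1: δ(q0, 1) = (q0, 0, R)  ⊢  0[q0]1010 (head at position 1)
Step 2: δ(q0, 1) = (q0, 0, R)  ⊢  00[q0]010 (head at position 2)
Step 3: δ(q0, 0) = (q0, 1, R)  ⊢  001[q0]10 (head at position 3)
Step 4: δ(q0, 1) = (q0, 0, R)  ⊢  0010[q0]0 (head at position 4)
Step 5: δ(q0, 0) = (q0, 1, R)  ⊢  00101[q0]□ (head at position 5)
Step 6: δ(q0, □) = (q1, □, L)  ⊢  0010[q1]1□ (head at position 4)
Step 7: δ(q1, 1) = (q1, 1, L)  ⊢  001[q1]01□ (head at position 3)
Reading off the states of these 8 configurations: q0 → q0 → q0 → q0 → q0 → q0 → q1 → q1

Final answer: q0 → q0 → q0 → q0 → q0 → q0 → q1 → q1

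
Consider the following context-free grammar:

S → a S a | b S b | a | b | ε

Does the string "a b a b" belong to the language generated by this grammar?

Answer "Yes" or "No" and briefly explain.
Every production places the same symbol at both ends (or yields a single symbol / ε), so every derived string is a palindrome. a b a b reversed is b a b a ≠ a b a b, so it is not a palindrome and cannot be derived (already the first step fails: the string starts with a but ends with b, so neither S → a S a nor S → b S b fits).

Final answer: No - no valid derivation exists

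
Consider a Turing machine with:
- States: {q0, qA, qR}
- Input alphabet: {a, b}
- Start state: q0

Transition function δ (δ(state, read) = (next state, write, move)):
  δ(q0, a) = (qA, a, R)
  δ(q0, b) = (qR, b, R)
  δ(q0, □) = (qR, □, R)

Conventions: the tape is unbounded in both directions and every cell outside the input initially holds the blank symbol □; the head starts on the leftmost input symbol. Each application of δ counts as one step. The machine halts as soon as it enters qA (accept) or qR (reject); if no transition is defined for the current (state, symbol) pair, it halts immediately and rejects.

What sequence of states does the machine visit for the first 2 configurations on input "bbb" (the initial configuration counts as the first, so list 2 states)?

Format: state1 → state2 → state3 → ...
Step 0: [q0]bbb (head at position 0)
Step 1: δ(q0, b) = (qR, b, R)  ⊢  b[qR]bb (head at position 1)
Reading off the states of these 2 configurations: q0 → qR

Final answer: q0 → qR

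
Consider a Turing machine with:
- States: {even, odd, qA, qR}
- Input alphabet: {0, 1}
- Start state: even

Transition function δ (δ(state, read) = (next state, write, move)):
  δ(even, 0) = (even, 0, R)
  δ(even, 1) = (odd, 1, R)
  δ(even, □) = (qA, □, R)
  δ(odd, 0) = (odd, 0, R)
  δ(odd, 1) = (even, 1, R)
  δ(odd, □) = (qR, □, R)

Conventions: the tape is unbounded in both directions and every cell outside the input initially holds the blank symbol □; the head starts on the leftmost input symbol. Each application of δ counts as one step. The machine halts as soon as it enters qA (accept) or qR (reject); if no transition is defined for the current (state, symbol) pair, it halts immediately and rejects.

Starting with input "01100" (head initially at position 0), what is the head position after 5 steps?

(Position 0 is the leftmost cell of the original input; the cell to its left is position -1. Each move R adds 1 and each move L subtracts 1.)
Step 0: [even]01100 (head at position 0)
Step 1: δ(even, 0) = (even, 0, R)  ⊢  0[even]1100 (head at position 1)
Step 2: δ(even, 1) = (odd, 1, R)  ⊢  01[odd]100 (head at position 2)
Step 3: δ(odd, 1) = (even, 1, R)  ⊢  011[even]00 (head at position 3)
Step 4: δ(even, 0) = (even, 0, R)  ⊢  0110[even]0 (head at position 4)
Step 5: δ(even, 0) = (even, 0, R)  ⊢  01100[even]□ (head at position 5)
Head position after 5 steps: 5

Final answer: Position 5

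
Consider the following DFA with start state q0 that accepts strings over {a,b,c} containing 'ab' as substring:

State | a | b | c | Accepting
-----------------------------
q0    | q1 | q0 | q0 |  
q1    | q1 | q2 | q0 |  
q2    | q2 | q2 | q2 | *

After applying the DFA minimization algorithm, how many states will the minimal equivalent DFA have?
All 3 states are reachable from q0, so none can be removed as unreachable.
Table-filling: first mark every (accepting, non-accepting) pair as distinguishable (accepting: {q2}; non-accepting: {q0, q1}).
Round 1: (q0, q1) on 'b' go to q0 and q2, already distinguishable → mark.
Every pair of states is distinguishable, so the DFA is already minimal.
Equivalence classes: {q0}, {q1}, {q2} → 3 states.

Final answer: 3 states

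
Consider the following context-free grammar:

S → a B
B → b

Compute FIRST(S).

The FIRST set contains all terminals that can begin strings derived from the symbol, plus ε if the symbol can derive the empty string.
S has the single production S → a B, whose right-hand side begins with the terminal a. So FIRST(S) = {a}.

Final answer: {a}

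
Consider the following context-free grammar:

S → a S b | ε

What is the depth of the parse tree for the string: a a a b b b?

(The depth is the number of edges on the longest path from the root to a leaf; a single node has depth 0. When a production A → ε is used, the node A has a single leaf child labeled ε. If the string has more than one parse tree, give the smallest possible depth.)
The only parse tree applies S → a S b 3 times (once per matching a…b pair) and then S → ε.
The S nodes sit at depths 0, 1, …, 3; the innermost S (depth 3) has the single child ε at depth 4.
The terminal leaves a, b are at depths 1..3, so the longest root-to-leaf path is S → S → … → S → ε with 4 edges.
Depth = 4.

Final answer: 4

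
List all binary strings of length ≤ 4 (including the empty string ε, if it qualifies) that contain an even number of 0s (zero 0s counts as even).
Checking every binary string of length 0 to 4:
  Length 0: accepted: ε | rejected: (none)
  Length 1: accepted: 1 | rejected: 0
  Length 2: accepted: 00, 11 | rejected: 01, 10
  Length 3: accepted: 001, 010, 100, 111 | rejected: 000, 011, 101, 110
  Length 4: accepted: 0000, 0011, 0101, 0110, 1001, 1010, 1100, 1111 | rejected: 0001, 0010, 0100, 0111, 1000, 1011, 1101, 1110
Total: 16 string(s).

Final answer: ε, 1, 00, 11, 001, 010, 100, 111, 0000, 0011, 0101, 0110, 1001, 1010, 1100, 1111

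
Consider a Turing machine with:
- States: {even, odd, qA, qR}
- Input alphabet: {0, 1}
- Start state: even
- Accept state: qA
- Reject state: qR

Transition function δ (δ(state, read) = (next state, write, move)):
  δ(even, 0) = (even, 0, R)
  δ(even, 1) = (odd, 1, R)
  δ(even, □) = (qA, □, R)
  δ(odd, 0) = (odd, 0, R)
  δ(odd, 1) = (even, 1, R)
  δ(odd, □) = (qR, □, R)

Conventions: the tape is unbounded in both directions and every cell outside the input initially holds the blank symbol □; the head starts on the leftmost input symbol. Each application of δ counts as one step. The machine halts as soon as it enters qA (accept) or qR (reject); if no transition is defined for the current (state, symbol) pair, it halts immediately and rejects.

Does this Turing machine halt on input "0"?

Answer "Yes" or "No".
Step 0: [even]0 (head at position 0)
Step 1: δ(even, 0) = (even, 0, R)  ⊢  0[even]□ (head at position 1)
Step 2: δ(even, □) = (qA, □, R)  ⊢  0□[qA]□ (head at position 2)
The machine is in qA, so it halts and accepts.
It halts after 2 steps.

Final answer: Yes - halts after 2 steps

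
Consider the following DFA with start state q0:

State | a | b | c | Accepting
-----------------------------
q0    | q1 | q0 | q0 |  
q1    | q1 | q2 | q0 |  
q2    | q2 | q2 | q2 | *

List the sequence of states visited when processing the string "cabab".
q0 → q0 → q1 → q2 → q2 → q2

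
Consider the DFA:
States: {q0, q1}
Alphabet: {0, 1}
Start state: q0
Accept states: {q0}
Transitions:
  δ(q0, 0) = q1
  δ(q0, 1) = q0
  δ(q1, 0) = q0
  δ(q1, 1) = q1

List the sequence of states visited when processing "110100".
Starting at q0
Read '1': q0 -> q0
Read '1': q0 -> q0
Read '0': q0 -> q1
Read '1': q1 -> q1
Read '0': q1 -> q0
Read '0': q0 -> q1

Final answer: q0 -> q0 -> q0 -> q1 -> q1 -> q0 -> q1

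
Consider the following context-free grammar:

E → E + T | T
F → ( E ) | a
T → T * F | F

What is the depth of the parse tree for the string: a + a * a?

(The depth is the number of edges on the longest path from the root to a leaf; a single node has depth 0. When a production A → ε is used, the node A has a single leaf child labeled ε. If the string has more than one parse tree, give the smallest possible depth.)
The grammar is unambiguous; the parse tree of a + a * a is:
E → E + T at the root (depth 0).
  Left E (depth 1) → T (2) → F (3) → a (4).
  Right T (depth 1) → T * F; that T (2) → F (3) → a (4); F (2) → a (3).
The longest root-to-leaf paths have 4 edges.
Depth = 4.

Final answer: 4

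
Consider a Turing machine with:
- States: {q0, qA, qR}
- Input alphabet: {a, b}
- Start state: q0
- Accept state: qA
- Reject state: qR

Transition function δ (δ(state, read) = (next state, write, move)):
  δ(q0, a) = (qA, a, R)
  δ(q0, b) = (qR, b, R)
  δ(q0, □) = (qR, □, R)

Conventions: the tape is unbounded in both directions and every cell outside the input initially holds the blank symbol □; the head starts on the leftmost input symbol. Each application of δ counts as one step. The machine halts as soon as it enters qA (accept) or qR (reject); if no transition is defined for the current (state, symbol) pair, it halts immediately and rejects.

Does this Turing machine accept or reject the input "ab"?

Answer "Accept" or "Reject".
Step 0: [q0]ab (head at position 0)
Step 1: δ(q0, a) = (qA, a, R)  ⊢  a[qA]b (head at position 1)
The machine is in qA, so it halts and accepts.

Final answer: Accept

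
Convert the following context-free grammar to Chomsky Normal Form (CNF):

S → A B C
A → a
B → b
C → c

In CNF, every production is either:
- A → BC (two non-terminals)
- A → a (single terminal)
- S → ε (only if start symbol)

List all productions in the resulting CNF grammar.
The grammar has no ε-productions or unit productions to eliminate.
A → a is already in CNF (single terminal) – keep it.
B → b is already in CNF (single terminal) – keep it.
C → c is already in CNF (single terminal) – keep it.
S → A B C has 3 symbols on the right: break it into binary productions S → A X0, X0 → B C.
Resulting CNF grammar (5 productions): A → a; B → b; C → c; S → A X0; X0 → B C

Final answer: A → a; B → b; C → c; S → A X0; X0 → B C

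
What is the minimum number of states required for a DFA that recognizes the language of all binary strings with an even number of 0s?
Language: binary strings with an even number of 0s
Lower bound (Myhill–Nerode): the prefixes ε, 0 are pairwise distinguishable:
  ε vs 0: suffix ε distinguishes them (ε has zero 0s (accepted), 0 has one 0 (rejected))
So any DFA needs at least 2 states.
Upper bound: a DFA with 2 states exists (one state per class above).
Minimum states: 2

Final answer: 2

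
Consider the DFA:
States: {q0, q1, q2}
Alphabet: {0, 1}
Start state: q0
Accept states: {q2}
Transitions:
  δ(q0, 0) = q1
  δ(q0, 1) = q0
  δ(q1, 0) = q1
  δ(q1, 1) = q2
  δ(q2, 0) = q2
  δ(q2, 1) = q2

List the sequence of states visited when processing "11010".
Starting at q0
Read '1': q0 -> q0
Read '1': q0 -> q0
Read '0': q0 -> q1
Read '1': q1 -> q2
Read '0': q2 -> q2

Final answer: q0 -> q0 -> q0 -> q1 -> q2 -> q2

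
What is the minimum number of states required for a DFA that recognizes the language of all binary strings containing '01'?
Language: binary strings containing '01'
Lower bound (Myhill–Nerode): the prefixes ε, 0, 01 are pairwise distinguishable:
  ε vs 01: suffix ε distinguishes them (ε is rejected, 01 is accepted)
  0 vs 01: suffix ε distinguishes them (0 is rejected, 01 is accepted)
  ε vs 0: suffix 1 distinguishes them (ε·1 = 1 is rejected, 0·1 = 01 is accepted)
So any DFA needs at least 3 states.
Upper bound: a DFA with 3 states exists (one state per class above: 'no progress', 'last symbol 0', and 'seen 01' (accepting sink)).
Minimum states: 3

Final answer: 3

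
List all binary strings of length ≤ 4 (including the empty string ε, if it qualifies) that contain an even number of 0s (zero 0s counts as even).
Checking every binary string of length 0 to 4:
  Length 0: accepted: ε | rejected: (none)
  Length 1: accepted: 1 | rejected: 0
  Length 2: accepted: 00, 11 | rejected: 01, 10
  Length 3: accepted: 001, 010, 100, 111 | rejected: 000, 011, 101, 110
  Length 4: accepted: 0000, 0011, 0101, 0110, 1001, 1010, 1100, 1111 | rejected: 0001, 0010, 0100, 0111, 1000, 1011, 1101, 1110
Total: 16 string(s).

Final answer: ε, 1, 00, 11, 001, 010, 100, 111, 0000, 0011, 0101, 0110, 1001, 1010, 1100, 1111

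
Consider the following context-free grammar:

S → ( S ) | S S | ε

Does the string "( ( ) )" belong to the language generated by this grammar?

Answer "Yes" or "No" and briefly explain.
A derivation exists: S ⇒ ( S ) ⇒ ( ( S ) ) ⇒ ( ( ) ) (using S → ( S ) twice, then S → ε).

Final answer: Yes - a valid derivation exists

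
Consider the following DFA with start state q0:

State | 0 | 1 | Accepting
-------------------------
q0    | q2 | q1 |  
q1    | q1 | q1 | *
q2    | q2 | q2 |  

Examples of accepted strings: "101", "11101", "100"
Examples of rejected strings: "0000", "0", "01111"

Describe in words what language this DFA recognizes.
non-empty binary strings starting with 1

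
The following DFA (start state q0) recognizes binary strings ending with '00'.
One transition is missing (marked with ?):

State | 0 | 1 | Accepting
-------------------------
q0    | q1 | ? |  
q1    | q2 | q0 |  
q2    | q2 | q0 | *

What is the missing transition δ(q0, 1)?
q0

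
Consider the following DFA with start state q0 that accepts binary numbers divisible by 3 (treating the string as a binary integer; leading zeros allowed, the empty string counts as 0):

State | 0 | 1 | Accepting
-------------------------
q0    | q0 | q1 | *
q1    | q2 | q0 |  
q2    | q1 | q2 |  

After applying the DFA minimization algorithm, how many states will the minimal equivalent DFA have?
All 3 states are reachable from q0, so none can be removed as unreachable.
Table-filling: first mark every (accepting, non-accepting) pair as distinguishable (accepting: {q0}; non-accepting: {q1, q2}).
Round 1: (q1, q2) on '1' go to q0 and q2, already distinguishable → mark.
Every pair of states is distinguishable, so the DFA is already minimal.
Equivalence classes: {q0}, {q1}, {q2} → 3 states.

Final answer: 3 states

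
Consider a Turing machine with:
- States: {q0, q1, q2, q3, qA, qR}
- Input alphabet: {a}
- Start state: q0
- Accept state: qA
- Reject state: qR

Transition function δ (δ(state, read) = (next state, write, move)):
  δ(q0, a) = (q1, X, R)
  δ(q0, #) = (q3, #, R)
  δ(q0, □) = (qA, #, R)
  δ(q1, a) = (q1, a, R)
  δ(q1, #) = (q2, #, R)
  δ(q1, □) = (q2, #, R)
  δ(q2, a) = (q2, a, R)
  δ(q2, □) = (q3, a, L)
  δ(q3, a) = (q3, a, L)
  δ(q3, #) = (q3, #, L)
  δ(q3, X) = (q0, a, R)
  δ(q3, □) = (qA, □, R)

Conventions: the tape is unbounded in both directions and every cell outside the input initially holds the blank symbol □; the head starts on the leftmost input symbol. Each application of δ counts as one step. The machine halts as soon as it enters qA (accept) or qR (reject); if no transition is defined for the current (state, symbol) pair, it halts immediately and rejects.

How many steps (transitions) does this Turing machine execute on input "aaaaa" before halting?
Trace (configuration after each step, as tape_left[state]tape_right with head position):
Step 0: [q0]aaaaa (head at position 0)
Step 1: X[q1]aaaa (head 1)
Step 2: Xa[q1]aaa (head 2)
Step 3: Xaa[q1]aa (head 3)
Step 4: Xaaa[q1]a (head 4)
Step 5: Xaaaa[q1]□ (head 5)
Step 6: Xaaaa#[q2]□ (head 6)
Step 7: Xaaaa[q3]#a (head 5)
Step 8: Xaaa[q3]a#a (head 4)
Step 9: Xaa[q3]aa#a (head 3)
Step 10: Xa[q3]aaa#a (head 2)
Step 11: X[q3]aaaa#a (head 1)
Step 12: [q3]Xaaaa#a (head 0)
Step 13: a[q0]aaaa#a (head 1)
Step 14: aX[q1]aaa#a (head 2)
Step 15: aXa[q1]aa#a (head 3)
Step 16: aXaa[q1]a#a (head 4)
Step 17: aXaaa[q1]#a (head 5)
Step 18: aXaaa#[q2]a (head 6)
Step 19: aXaaa#a[q2]□ (head 7)
Step 20: aXaaa#[q3]aa (head 6)
Step 21: aXaaa[q3]#aa (head 5)
Step 22: aXaa[q3]a#aa (head 4)
Step 23: aXa[q3]aa#aa (head 3)
Step 24: aX[q3]aaa#aa (head 2)
Step 25: a[q3]Xaaa#aa (head 1)
Step 26: aa[q0]aaa#aa (head 2)
Step 27: aaX[q1]aa#aa (head 3)
Step 28: aaXa[q1]a#aa (head 4)
Step 29: aaXaa[q1]#aa (head 5)
Step 30: aaXaa#[q2]aa (head 6)
Step 31: aaXaa#a[q2]a (head 7)
Step 32: aaXaa#aa[q2]□ (head 8)
Step 33: aaXaa#a[q3]aa (head 7)
Step 34: aaXaa#[q3]aaa (head 6)
Step 35: aaXaa[q3]#aaa (head 5)
Step 36: aaXa[q3]a#aaa (head 4)
Step 37: aaX[q3]aa#aaa (head 3)
Step 38: aa[q3]Xaa#aaa (head 2)
Step 39: aaa[q0]aa#aaa (head 3)
Step 40: aaaX[q1]a#aaa (head 4)
Step 41: aaaXa[q1]#aaa (head 5)
Step 42: aaaXa#[q2]aaa (head 6)
Step 43: aaaXa#a[q2]aa (head 7)
Step 44: aaaXa#aa[q2]a (head 8)
Step 45: aaaXa#aaa[q2]□ (head 9)
Step 46: aaaXa#aa[q3]aa (head 8)
Step 47: aaaXa#a[q3]aaa (head 7)
Step 48: aaaXa#[q3]aaaa (head 6)
Step 49: aaaXa[q3]#aaaa (head 5)
Step 50: aaaX[q3]a#aaaa (head 4)
Step 51: aaa[q3]Xa#aaaa (head 3)
Step 52: aaaa[q0]a#aaaa (head 4)
Step 53: aaaaX[q1]#aaaa (head 5)
Step 54: aaaaX#[q2]aaaa (head 6)
Step 55: aaaaX#a[q2]aaa (head 7)
Step 56: aaaaX#aa[q2]aa (head 8)
Step 57: aaaaX#aaa[q2]a (head 9)
Step 58: aaaaX#aaaa[q2]□ (head 10)
Step 59: aaaaX#aaa[q3]aa (head 9)
Step 60: aaaaX#aa[q3]aaa (head 8)
Step 61: aaaaX#a[q3]aaaa (head 7)
Step 62: aaaaX#[q3]aaaaa (head 6)
Step 63: aaaaX[q3]#aaaaa (head 5)
Step 64: aaaa[q3]X#aaaaa (head 4)
Step 65: aaaaa[q0]#aaaaa (head 5)
Step 66: aaaaa#[q3]aaaaa (head 6)
Step 67: aaaaa[q3]#aaaaa (head 5)
Step 68: aaaa[q3]a#aaaaa (head 4)
Step 69: aaa[q3]aa#aaaaa (head 3)
Step 70: aa[q3]aaa#aaaaa (head 2)
Step 71: a[q3]aaaa#aaaaa (head 1)
Step 72: [q3]aaaaa#aaaaa (head 0)
Step 73: [q3]□aaaaa#aaaaa (head -1)
Step 74: □[qA]aaaaa#aaaaa (head 0)
The machine is in qA, so it halts and accepts.
Number of transitions executed: 74.

Final answer: 74 steps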